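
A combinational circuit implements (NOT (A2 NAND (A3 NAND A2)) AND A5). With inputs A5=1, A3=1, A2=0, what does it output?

Substituting: (NOT (0 NAND (1 NAND 0)) AND 1)
= 0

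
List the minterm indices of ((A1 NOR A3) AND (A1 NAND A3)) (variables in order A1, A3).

Σm(0) = (NOT A1 AND NOT A3)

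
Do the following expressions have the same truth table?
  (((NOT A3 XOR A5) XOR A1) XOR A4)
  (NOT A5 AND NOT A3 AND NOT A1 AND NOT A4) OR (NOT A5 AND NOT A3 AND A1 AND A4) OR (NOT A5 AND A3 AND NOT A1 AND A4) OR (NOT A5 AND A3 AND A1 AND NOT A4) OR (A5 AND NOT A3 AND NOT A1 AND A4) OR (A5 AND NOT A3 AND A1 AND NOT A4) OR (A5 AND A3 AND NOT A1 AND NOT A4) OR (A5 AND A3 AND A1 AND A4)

Yes, they are equivalent — the two output columns agree on all 16 assignments:
A5 | A3 | A1 | A4 | Expression 1 | Expression 2
-----------------------------------------------
0 | 0 | 0 | 0 | 1 | 1
0 | 0 | 0 | 1 | 0 | 0
0 | 0 | 1 | 0 | 0 | 0
0 | 0 | 1 | 1 | 1 | 1
0 | 1 | 0 | 0 | 0 | 0
0 | 1 | 0 | 1 | 1 | 1
0 | 1 | 1 | 0 | 1 | 1
0 | 1 | 1 | 1 | 0 | 0
1 | 0 | 0 | 0 | 0 | 0
1 | 0 | 0 | 1 | 1 | 1
1 | 0 | 1 | 0 | 1 | 1
1 | 0 | 1 | 1 | 0 | 0
1 | 1 | 0 | 0 | 1 | 1
1 | 1 | 0 | 1 | 0 | 0
1 | 1 | 1 | 0 | 0 | 0
1 | 1 | 1 | 1 | 1 | 1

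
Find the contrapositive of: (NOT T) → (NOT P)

Contrapositive: P → T
Note: A statement and its contrapositive are logically equivalent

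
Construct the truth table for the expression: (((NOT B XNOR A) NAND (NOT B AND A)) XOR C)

B | A | C | Output
------------------
0 | 0 | 0 | 1
0 | 0 | 1 | 0
0 | 1 | 0 | 0
0 | 1 | 1 | 1
1 | 0 | 0 | 1
1 | 0 | 1 | 0
1 | 1 | 0 | 1
1 | 1 | 1 | 0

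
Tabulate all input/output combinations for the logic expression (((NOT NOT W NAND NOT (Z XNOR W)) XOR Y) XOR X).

Y | X | Z | W | Output
----------------------
0 | 0 | 0 | 0 | 1
0 | 0 | 0 | 1 | 0
0 | 0 | 1 | 0 | 1
0 | 0 | 1 | 1 | 1
0 | 1 | 0 | 0 | 0
0 | 1 | 0 | 1 | 1
0 | 1 | 1 | 0 | 0
0 | 1 | 1 | 1 | 0
1 | 0 | 0 | 0 | 0
1 | 0 | 0 | 1 | 1
1 | 0 | 1 | 0 | 0
1 | 0 | 1 | 1 | 0
1 | 1 | 0 | 0 | 1
1 | 1 | 0 | 1 | 0
1 | 1 | 1 | 0 | 1
1 | 1 | 1 | 1 | 1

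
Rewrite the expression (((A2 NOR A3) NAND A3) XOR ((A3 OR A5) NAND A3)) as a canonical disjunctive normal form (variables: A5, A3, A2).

(NOT A5 AND A3 AND NOT A2) OR (NOT A5 AND A3 AND A2) OR (A5 AND A3 AND NOT A2) OR (A5 AND A3 AND A2)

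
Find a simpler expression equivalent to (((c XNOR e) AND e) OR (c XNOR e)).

By absorption (E OR (E AND v) = E):
= (c XNOR e)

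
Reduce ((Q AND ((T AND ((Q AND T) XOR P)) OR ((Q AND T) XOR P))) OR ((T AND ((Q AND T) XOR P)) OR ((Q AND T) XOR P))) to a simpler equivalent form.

By absorption (E OR (E AND v) = E) then absorption (E OR (E AND v) = E):
= ((Q AND T) XOR P)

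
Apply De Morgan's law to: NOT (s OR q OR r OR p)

NOT s AND NOT q AND NOT r AND NOT p
De Morgan's: NOT(OR of terms) = AND of negations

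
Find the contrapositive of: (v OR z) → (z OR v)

Contrapositive: NOT (z OR v) → NOT (v OR z)
Note: A statement and its contrapositive are logically equivalent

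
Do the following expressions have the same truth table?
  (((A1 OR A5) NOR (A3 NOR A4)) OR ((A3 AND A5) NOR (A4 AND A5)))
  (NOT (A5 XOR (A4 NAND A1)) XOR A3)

No. Counterexample: with A4=0, A3=0, A1=0, A5=0, Expression 1 = 1 but Expression 2 = 0.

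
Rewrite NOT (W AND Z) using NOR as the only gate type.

(((W NOR W) NOR (Z NOR Z)) NOR ((W NOR W) NOR (Z NOR Z)))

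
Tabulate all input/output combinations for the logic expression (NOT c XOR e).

c | e | Output
--------------
0 | 0 | 1
0 | 1 | 0
1 | 0 | 0
1 | 1 | 1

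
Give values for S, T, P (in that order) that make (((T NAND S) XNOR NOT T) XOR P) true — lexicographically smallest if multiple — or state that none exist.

S=0, T=0, P=0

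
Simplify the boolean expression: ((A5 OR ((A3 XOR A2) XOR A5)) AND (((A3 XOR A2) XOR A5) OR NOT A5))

By distribution ((E OR v) AND (E OR NOT v) = E):
= ((A3 XOR A2) XOR A5)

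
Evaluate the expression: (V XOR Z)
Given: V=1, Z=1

Substituting: (1 XOR 1)
= 0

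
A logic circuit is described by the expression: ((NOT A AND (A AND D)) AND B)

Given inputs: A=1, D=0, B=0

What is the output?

Substituting: ((NOT 1 AND (1 AND 0)) AND 0)
= 0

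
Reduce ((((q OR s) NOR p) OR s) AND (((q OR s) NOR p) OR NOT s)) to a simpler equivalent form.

By distribution ((E OR v) AND (E OR NOT v) = E):
= ((q OR s) NOR p)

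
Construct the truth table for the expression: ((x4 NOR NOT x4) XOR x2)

x2 | x4 | Output
----------------
0 | 0 | 0
0 | 1 | 0
1 | 0 | 1
1 | 1 | 1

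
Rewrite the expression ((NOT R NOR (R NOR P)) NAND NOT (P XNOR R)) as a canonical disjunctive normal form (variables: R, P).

(NOT R AND NOT P) OR (NOT R AND P) OR (R AND P)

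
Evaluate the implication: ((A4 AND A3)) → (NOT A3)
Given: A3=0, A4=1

Antecedent ((A4 AND A3)) = 0; consequent (NOT A3) = 1.
0 → 1 = 1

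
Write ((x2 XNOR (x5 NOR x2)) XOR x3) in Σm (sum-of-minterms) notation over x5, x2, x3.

Σm(1, 3, 4, 7) = (NOT x5 AND NOT x2 AND x3) OR (NOT x5 AND x2 AND x3) OR (x5 AND NOT x2 AND NOT x3) OR (x5 AND x2 AND x3)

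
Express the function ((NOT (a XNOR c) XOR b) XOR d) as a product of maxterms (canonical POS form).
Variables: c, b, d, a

ΠM(0, 3, 5, 6, 9, 10, 12, 15) = (c OR b OR d OR a) AND (c OR b OR NOT d OR NOT a) AND (c OR NOT b OR d OR NOT a) AND (c OR NOT b OR NOT d OR a) AND (NOT c OR b OR d OR NOT a) AND (NOT c OR b OR NOT d OR a) AND (NOT c OR NOT b OR d OR a) AND (NOT c OR NOT b OR NOT d OR NOT a)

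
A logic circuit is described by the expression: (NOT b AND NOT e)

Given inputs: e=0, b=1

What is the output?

Substituting: (NOT 1 AND NOT 0)
= 0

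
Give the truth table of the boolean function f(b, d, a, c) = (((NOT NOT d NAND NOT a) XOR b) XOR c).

b | d | a | c | Output
----------------------
0 | 0 | 0 | 0 | 1
0 | 0 | 0 | 1 | 0
0 | 0 | 1 | 0 | 1
0 | 0 | 1 | 1 | 0
0 | 1 | 0 | 0 | 0
0 | 1 | 0 | 1 | 1
0 | 1 | 1 | 0 | 1
0 | 1 | 1 | 1 | 0
1 | 0 | 0 | 0 | 0
1 | 0 | 0 | 1 | 1
1 | 0 | 1 | 0 | 0
1 | 0 | 1 | 1 | 1
1 | 1 | 0 | 0 | 1
1 | 1 | 0 | 1 | 0
1 | 1 | 1 | 0 | 0
1 | 1 | 1 | 1 | 1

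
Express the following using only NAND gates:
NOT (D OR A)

(((D NAND D) NAND (A NAND A)) NAND ((D NAND D) NAND (A NAND A)))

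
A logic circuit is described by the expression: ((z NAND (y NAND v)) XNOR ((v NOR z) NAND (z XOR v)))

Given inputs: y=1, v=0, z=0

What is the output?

Substituting: ((0 NAND (1 NAND 0)) XNOR ((0 NOR 0) NAND (0 XOR 0)))
= 1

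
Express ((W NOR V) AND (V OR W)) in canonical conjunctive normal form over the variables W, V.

(W OR V) AND (W OR NOT V) AND (NOT W OR V) AND (NOT W OR NOT V)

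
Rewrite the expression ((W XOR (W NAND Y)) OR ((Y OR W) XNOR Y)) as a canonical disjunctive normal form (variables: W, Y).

(NOT W AND NOT Y) OR (NOT W AND Y) OR (W AND Y)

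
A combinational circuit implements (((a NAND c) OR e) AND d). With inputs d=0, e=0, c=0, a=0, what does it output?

Substituting: (((0 NAND 0) OR 0) AND 0)
= 0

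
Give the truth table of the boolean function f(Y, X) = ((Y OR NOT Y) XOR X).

Y | X | Output
--------------
0 | 0 | 1
0 | 1 | 0
1 | 0 | 1
1 | 1 | 0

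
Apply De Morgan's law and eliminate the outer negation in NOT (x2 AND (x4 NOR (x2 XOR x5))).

NOT x2 OR NOT (x4 NOR (x2 XOR x5))
De Morgan's: NOT(AND of terms) = OR of negations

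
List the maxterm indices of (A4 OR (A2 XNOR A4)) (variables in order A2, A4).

ΠM(2) = (NOT A2 OR A4)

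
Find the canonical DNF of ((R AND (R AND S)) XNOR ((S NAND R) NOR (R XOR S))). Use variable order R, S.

(NOT R AND NOT S) OR (NOT R AND S) OR (R AND NOT S) OR (R AND S)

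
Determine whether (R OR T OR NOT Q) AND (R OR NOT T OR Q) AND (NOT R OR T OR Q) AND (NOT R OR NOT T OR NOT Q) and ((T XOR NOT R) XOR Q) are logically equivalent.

Yes, they are equivalent — the two output columns agree on all 8 assignments:
R | T | Q | Expression 1 | Expression 2
---------------------------------------
0 | 0 | 0 | 1 | 1
0 | 0 | 1 | 0 | 0
0 | 1 | 0 | 0 | 0
0 | 1 | 1 | 1 | 1
1 | 0 | 0 | 0 | 0
1 | 0 | 1 | 1 | 1
1 | 1 | 0 | 1 | 1
1 | 1 | 1 | 0 | 0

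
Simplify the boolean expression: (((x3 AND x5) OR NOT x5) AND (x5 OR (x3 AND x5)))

By distribution ((E OR v) AND (E OR NOT v) = E):
= (x3 AND x5)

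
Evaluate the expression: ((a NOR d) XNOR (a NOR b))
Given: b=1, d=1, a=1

Substituting: ((1 NOR 1) XNOR (1 NOR 1))
= 1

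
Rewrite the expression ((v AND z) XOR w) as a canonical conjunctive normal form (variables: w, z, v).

(w OR z OR v) AND (w OR z OR NOT v) AND (w OR NOT z OR v) AND (NOT w OR NOT z OR NOT v)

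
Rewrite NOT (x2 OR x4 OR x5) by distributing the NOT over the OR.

NOT x2 AND NOT x4 AND NOT x5
De Morgan's: NOT(OR of terms) = AND of negations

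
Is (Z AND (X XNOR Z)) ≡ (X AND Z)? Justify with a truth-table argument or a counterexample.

Yes, they are equivalent — the two output columns agree on all 4 assignments:
X | Z | Expression 1 | Expression 2
-----------------------------------
0 | 0 | 0 | 0
0 | 1 | 0 | 0
1 | 0 | 0 | 0
1 | 1 | 1 | 1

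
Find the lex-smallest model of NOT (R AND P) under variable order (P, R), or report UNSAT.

P=0, R=0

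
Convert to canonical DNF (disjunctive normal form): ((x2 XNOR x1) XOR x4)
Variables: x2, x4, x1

(NOT x2 AND NOT x4 AND NOT x1) OR (NOT x2 AND x4 AND x1) OR (x2 AND NOT x4 AND x1) OR (x2 AND x4 AND NOT x1)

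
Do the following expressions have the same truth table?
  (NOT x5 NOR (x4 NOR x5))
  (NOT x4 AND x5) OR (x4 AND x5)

Yes, they are equivalent — the two output columns agree on all 4 assignments:
x4 | x5 | Expression 1 | Expression 2
-------------------------------------
0 | 0 | 0 | 0
0 | 1 | 1 | 1
1 | 0 | 0 | 0
1 | 1 | 1 | 1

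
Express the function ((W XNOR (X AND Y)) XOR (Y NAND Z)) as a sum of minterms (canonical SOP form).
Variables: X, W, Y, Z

Σm(3, 4, 5, 6, 10, 12, 13, 15) = (NOT X AND NOT W AND Y AND Z) OR (NOT X AND W AND NOT Y AND NOT Z) OR (NOT X AND W AND NOT Y AND Z) OR (NOT X AND W AND Y AND NOT Z) OR (X AND NOT W AND Y AND NOT Z) OR (X AND W AND NOT Y AND NOT Z) OR (X AND W AND NOT Y AND Z) OR (X AND W AND Y AND Z)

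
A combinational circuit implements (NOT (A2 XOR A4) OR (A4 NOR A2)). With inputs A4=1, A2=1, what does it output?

Substituting: (NOT (1 XOR 1) OR (1 NOR 1))
= 1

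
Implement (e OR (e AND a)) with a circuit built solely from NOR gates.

((e NOR ((e NOR e) NOR (a NOR a))) NOR (e NOR ((e NOR e) NOR (a NOR a))))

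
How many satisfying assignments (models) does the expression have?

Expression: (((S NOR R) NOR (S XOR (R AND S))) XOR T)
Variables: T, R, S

Satisfying assignments: (0,1,0), (0,1,1), (1,0,0), (1,0,1)
Count: 4 out of 8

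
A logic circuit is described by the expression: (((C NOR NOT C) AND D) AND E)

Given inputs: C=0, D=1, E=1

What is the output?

Substituting: (((0 NOR NOT 0) AND 1) AND 1)
= 0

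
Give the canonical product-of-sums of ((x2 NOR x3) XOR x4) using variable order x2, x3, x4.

ΠM(1, 2, 4, 6) = (x2 OR x3 OR NOT x4) AND (x2 OR NOT x3 OR x4) AND (NOT x2 OR x3 OR x4) AND (NOT x2 OR NOT x3 OR x4)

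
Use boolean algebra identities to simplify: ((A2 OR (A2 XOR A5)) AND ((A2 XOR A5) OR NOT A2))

By distribution ((E OR v) AND (E OR NOT v) = E):
= (A2 XOR A5)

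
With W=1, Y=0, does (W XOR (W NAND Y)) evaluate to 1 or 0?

Substituting: (1 XOR (1 NAND 0))
= 0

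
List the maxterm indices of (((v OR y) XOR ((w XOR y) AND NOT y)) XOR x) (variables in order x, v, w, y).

ΠM(0, 6, 9, 10, 11, 12, 13, 15) = (x OR v OR w OR y) AND (x OR NOT v OR NOT w OR y) AND (NOT x OR v OR w OR NOT y) AND (NOT x OR v OR NOT w OR y) AND (NOT x OR v OR NOT w OR NOT y) AND (NOT x OR NOT v OR w OR y) AND (NOT x OR NOT v OR w OR NOT y) AND (NOT x OR NOT v OR NOT w OR NOT y)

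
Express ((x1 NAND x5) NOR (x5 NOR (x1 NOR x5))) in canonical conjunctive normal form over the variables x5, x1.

(x5 OR x1) AND (x5 OR NOT x1) AND (NOT x5 OR x1)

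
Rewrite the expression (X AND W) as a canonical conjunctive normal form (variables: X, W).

(X OR W) AND (X OR NOT W) AND (NOT X OR W)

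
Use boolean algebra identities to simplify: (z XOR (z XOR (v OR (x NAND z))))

By XOR self-cancellation ((E XOR v) XOR v = E):
= (v OR (x NAND z))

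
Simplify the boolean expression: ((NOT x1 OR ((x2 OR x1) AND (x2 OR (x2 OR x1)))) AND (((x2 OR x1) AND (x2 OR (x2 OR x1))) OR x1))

By distribution ((E OR v) AND (E OR NOT v) = E) then absorption (E AND (E OR v) = E):
= (x2 OR x1)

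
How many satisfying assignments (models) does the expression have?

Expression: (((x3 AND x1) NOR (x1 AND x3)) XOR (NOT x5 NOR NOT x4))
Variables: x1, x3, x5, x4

Satisfying assignments: (0,0,0,0), (0,0,0,1), (0,0,1,0), (0,1,0,0), (0,1,0,1), (0,1,1,0), (1,0,0,0), (1,0,0,1), (1,0,1,0), (1,1,1,1)
Count: 10 out of 16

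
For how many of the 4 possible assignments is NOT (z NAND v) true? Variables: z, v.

Satisfying assignments: (1,1)
Count: 1 out of 4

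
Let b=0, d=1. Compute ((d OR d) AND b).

Substituting: ((1 OR 1) AND 0)
= 0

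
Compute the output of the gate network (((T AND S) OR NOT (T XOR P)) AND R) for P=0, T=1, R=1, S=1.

Substituting: (((1 AND 1) OR NOT (1 XOR 0)) AND 1)
= 1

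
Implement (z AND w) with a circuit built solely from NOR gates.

((z NOR z) NOR (w NOR w))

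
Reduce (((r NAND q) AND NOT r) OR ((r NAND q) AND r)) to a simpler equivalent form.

By distribution ((E AND v) OR (E AND NOT v) = E):
= (r NAND q)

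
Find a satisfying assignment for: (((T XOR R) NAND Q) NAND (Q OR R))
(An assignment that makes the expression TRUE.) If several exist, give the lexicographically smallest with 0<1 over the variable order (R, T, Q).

R=0, T=0, Q=0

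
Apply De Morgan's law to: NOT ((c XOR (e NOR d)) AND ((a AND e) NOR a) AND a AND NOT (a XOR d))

NOT (c XOR (e NOR d)) OR NOT ((a AND e) NOR a) OR NOT a OR (a XOR d)
De Morgan's: NOT(AND of terms) = OR of negations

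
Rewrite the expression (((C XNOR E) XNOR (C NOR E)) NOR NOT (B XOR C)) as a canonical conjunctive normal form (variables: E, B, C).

(E OR B OR C) AND (E OR B OR NOT C) AND (E OR NOT B OR C) AND (E OR NOT B OR NOT C) AND (NOT E OR B OR C) AND (NOT E OR NOT B OR C) AND (NOT E OR NOT B OR NOT C)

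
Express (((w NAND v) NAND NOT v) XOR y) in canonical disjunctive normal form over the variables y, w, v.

(NOT y AND NOT w AND v) OR (NOT y AND w AND v) OR (y AND NOT w AND NOT v) OR (y AND w AND NOT v)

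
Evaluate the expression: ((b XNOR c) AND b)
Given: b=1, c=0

Substituting: ((1 XNOR 0) AND 1)
= 0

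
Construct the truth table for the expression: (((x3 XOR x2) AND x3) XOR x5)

x5 | x2 | x3 | Output
---------------------
0 | 0 | 0 | 0
0 | 0 | 1 | 1
0 | 1 | 0 | 0
0 | 1 | 1 | 0
1 | 0 | 0 | 1
1 | 0 | 1 | 0
1 | 1 | 0 | 1
1 | 1 | 1 | 1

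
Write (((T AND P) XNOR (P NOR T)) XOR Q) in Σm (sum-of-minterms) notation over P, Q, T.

Σm(1, 2, 4, 7) = (NOT P AND NOT Q AND T) OR (NOT P AND Q AND NOT T) OR (P AND NOT Q AND NOT T) OR (P AND Q AND T)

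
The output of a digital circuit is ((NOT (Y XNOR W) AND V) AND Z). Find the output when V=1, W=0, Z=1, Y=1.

Substituting: ((NOT (1 XNOR 0) AND 1) AND 1)
= 1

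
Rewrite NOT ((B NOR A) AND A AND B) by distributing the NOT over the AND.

NOT (B NOR A) OR NOT A OR NOT B
De Morgan's: NOT(AND of terms) = OR of negations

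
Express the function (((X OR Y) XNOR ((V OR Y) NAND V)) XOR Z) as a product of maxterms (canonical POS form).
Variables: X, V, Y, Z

ΠM(0, 3, 5, 6, 9, 11, 12, 14) = (X OR V OR Y OR Z) AND (X OR V OR NOT Y OR NOT Z) AND (X OR NOT V OR Y OR NOT Z) AND (X OR NOT V OR NOT Y OR Z) AND (NOT X OR V OR Y OR NOT Z) AND (NOT X OR V OR NOT Y OR NOT Z) AND (NOT X OR NOT V OR Y OR Z) AND (NOT X OR NOT V OR NOT Y OR Z)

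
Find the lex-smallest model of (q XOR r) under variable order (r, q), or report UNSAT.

r=0, q=1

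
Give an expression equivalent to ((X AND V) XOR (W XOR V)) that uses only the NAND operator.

((((X NAND V) NAND (X NAND V)) NAND (((X NAND V) NAND (X NAND V)) NAND ((W NAND (W NAND V)) NAND (V NAND (W NAND V))))) NAND (((W NAND (W NAND V)) NAND (V NAND (W NAND V))) NAND (((X NAND V) NAND (X NAND V)) NAND ((W NAND (W NAND V)) NAND (V NAND (W NAND V))))))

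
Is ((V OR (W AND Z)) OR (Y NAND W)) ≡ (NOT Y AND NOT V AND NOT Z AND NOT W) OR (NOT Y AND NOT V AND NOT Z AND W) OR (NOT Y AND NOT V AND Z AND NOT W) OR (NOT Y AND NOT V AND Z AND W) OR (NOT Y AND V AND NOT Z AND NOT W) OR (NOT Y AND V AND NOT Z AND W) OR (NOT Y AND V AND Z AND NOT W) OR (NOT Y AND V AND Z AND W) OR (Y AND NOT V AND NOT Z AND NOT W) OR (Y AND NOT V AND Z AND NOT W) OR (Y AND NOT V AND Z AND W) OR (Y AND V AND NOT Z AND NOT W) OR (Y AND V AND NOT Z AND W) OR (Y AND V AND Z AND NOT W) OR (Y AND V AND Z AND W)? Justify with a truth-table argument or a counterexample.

Yes, they are equivalent — the two output columns agree on all 16 assignments:
Y | V | Z | W | Expression 1 | Expression 2
-------------------------------------------
0 | 0 | 0 | 0 | 1 | 1
0 | 0 | 0 | 1 | 1 | 1
0 | 0 | 1 | 0 | 1 | 1
0 | 0 | 1 | 1 | 1 | 1
0 | 1 | 0 | 0 | 1 | 1
0 | 1 | 0 | 1 | 1 | 1
0 | 1 | 1 | 0 | 1 | 1
0 | 1 | 1 | 1 | 1 | 1
1 | 0 | 0 | 0 | 1 | 1
1 | 0 | 0 | 1 | 0 | 0
1 | 0 | 1 | 0 | 1 | 1
1 | 0 | 1 | 1 | 1 | 1
1 | 1 | 0 | 0 | 1 | 1
1 | 1 | 0 | 1 | 1 | 1
1 | 1 | 1 | 0 | 1 | 1
1 | 1 | 1 | 1 | 1 | 1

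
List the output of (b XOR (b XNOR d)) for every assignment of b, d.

b | d | Output
--------------
0 | 0 | 1
0 | 1 | 0
1 | 0 | 1
1 | 1 | 0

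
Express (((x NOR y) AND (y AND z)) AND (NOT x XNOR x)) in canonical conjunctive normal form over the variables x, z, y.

(x OR z OR y) AND (x OR z OR NOT y) AND (x OR NOT z OR y) AND (x OR NOT z OR NOT y) AND (NOT x OR z OR y) AND (NOT x OR z OR NOT y) AND (NOT x OR NOT z OR y) AND (NOT x OR NOT z OR NOT y)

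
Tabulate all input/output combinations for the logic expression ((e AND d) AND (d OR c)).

e | d | c | Output
------------------
0 | 0 | 0 | 0
0 | 0 | 1 | 0
0 | 1 | 0 | 0
0 | 1 | 1 | 0
1 | 0 | 0 | 0
1 | 0 | 1 | 0
1 | 1 | 0 | 1
1 | 1 | 1 | 1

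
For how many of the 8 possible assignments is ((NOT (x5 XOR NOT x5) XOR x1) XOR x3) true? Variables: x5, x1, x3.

Satisfying assignments: (0,0,1), (0,1,0), (1,0,1), (1,1,0)
Count: 4 out of 8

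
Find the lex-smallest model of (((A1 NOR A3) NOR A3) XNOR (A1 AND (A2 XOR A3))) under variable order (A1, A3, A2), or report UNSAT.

A1=0, A3=0, A2=0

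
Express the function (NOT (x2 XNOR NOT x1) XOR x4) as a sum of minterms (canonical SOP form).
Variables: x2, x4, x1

Σm(0, 3, 5, 6) = (NOT x2 AND NOT x4 AND NOT x1) OR (NOT x2 AND x4 AND x1) OR (x2 AND NOT x4 AND x1) OR (x2 AND x4 AND NOT x1)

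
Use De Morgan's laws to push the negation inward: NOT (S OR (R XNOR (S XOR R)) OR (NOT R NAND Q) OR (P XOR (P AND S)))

NOT S AND NOT (R XNOR (S XOR R)) AND NOT (NOT R NAND Q) AND NOT (P XOR (P AND S))
De Morgan's: NOT(OR of terms) = AND of negations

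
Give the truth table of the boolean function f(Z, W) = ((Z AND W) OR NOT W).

Z | W | Output
--------------
0 | 0 | 1
0 | 1 | 0
1 | 0 | 1
1 | 1 | 1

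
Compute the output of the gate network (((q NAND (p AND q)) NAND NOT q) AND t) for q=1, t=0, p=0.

Substituting: (((1 NAND (0 AND 1)) NAND NOT 1) AND 0)
= 0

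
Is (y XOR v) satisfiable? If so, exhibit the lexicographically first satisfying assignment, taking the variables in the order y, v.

y=0, v=1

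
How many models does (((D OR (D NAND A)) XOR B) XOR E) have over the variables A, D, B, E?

Satisfying assignments: (0,0,0,0), (0,0,1,1), (0,1,0,0), (0,1,1,1), (1,0,0,0), (1,0,1,1), (1,1,0,0), (1,1,1,1)
Count: 8 out of 16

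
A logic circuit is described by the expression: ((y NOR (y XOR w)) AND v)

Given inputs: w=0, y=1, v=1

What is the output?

Substituting: ((1 NOR (1 XOR 0)) AND 1)
= 0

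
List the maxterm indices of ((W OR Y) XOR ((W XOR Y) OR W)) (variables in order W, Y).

ΠM(0, 1, 2, 3) = (W OR Y) AND (W OR NOT Y) AND (NOT W OR Y) AND (NOT W OR NOT Y)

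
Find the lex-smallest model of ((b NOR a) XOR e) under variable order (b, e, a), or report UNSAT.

b=0, e=0, a=0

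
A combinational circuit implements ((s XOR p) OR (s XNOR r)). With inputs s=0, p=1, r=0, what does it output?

Substituting: ((0 XOR 1) OR (0 XNOR 0))
= 1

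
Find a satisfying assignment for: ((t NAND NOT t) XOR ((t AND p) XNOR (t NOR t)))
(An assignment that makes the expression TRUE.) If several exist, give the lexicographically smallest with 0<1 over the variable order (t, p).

t=0, p=0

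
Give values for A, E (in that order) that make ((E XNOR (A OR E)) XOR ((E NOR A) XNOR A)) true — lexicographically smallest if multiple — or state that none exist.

A=0, E=0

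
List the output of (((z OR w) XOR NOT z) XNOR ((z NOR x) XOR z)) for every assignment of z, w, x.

z | w | x | Output
------------------
0 | 0 | 0 | 1
0 | 0 | 1 | 0
0 | 1 | 0 | 0
0 | 1 | 1 | 1
1 | 0 | 0 | 1
1 | 0 | 1 | 1
1 | 1 | 0 | 1
1 | 1 | 1 | 1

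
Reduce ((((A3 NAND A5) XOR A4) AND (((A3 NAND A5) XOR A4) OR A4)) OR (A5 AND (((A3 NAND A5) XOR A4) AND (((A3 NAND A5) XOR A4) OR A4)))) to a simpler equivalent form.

By absorption (E OR (E AND v) = E) then absorption (E AND (E OR v) = E):
= ((A3 NAND A5) XOR A4)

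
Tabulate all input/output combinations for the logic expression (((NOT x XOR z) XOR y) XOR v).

x | z | y | v | Output
----------------------
0 | 0 | 0 | 0 | 1
0 | 0 | 0 | 1 | 0
0 | 0 | 1 | 0 | 0
0 | 0 | 1 | 1 | 1
0 | 1 | 0 | 0 | 0
0 | 1 | 0 | 1 | 1
0 | 1 | 1 | 0 | 1
0 | 1 | 1 | 1 | 0
1 | 0 | 0 | 0 | 0
1 | 0 | 0 | 1 | 1
1 | 0 | 1 | 0 | 1
1 | 0 | 1 | 1 | 0
1 | 1 | 0 | 0 | 1
1 | 1 | 0 | 1 | 0
1 | 1 | 1 | 0 | 0
1 | 1 | 1 | 1 | 1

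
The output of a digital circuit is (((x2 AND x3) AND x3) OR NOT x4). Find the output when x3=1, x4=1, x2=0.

Substituting: (((0 AND 1) AND 1) OR NOT 1)
= 0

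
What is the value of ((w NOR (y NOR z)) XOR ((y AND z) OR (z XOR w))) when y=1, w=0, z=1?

Substituting: ((0 NOR (1 NOR 1)) XOR ((1 AND 1) OR (1 XOR 0)))
= 0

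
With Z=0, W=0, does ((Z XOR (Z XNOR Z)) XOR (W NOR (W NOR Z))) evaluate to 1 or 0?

Substituting: ((0 XOR (0 XNOR 0)) XOR (0 NOR (0 NOR 0)))
= 1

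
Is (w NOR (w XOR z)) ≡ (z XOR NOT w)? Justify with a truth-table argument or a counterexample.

No. Counterexample: with w=1, z=1, Expression 1 = 0 but Expression 2 = 1.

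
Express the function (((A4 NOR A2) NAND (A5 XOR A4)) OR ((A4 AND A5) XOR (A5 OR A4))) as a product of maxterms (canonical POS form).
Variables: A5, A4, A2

ΠM() = TRUE (no maxterms)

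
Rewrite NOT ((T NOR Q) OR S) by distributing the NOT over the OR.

NOT (T NOR Q) AND NOT S
De Morgan's: NOT(OR of terms) = AND of negations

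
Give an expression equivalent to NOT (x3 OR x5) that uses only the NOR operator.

(((x3 NOR x5) NOR (x3 NOR x5)) NOR ((x3 NOR x5) NOR (x3 NOR x5)))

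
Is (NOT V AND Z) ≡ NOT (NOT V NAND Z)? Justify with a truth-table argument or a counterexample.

Yes, they are equivalent — the two output columns agree on all 4 assignments:
V | Z | Expression 1 | Expression 2
-----------------------------------
0 | 0 | 0 | 0
0 | 1 | 1 | 1
1 | 0 | 0 | 0
1 | 1 | 0 | 0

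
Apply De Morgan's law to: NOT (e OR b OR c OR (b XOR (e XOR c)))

NOT e AND NOT b AND NOT c AND NOT (b XOR (e XOR c))
De Morgan's: NOT(OR of terms) = AND of negations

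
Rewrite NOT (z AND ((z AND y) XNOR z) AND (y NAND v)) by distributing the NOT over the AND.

NOT z OR NOT ((z AND y) XNOR z) OR NOT (y NAND v)
De Morgan's: NOT(AND of terms) = OR of negations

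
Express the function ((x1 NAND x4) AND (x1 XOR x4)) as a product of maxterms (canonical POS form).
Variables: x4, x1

ΠM(0, 3) = (x4 OR x1) AND (NOT x4 OR NOT x1)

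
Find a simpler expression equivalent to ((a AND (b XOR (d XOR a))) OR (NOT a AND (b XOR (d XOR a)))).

By distribution ((E AND v) OR (E AND NOT v) = E):
= (b XOR (d XOR a))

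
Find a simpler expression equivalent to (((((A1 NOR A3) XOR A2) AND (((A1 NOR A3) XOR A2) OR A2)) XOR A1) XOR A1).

By XOR self-cancellation ((E XOR v) XOR v = E) then absorption (E AND (E OR v) = E):
= ((A1 NOR A3) XOR A2)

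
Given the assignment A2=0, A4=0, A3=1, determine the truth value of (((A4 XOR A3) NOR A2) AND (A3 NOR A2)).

Substituting: (((0 XOR 1) NOR 0) AND (1 NOR 0))
= 0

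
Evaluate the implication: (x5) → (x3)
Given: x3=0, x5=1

Antecedent (x5) = 1; consequent (x3) = 0.
1 → 0 = 0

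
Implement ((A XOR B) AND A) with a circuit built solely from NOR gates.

((((((A NOR B) NOR (A NOR B)) NOR ((A NOR B) NOR (A NOR B))) NOR ((((A NOR A) NOR (B NOR B)) NOR ((A NOR A) NOR (B NOR B))) NOR (((A NOR A) NOR (B NOR B)) NOR ((A NOR A) NOR (B NOR B))))) NOR ((((A NOR B) NOR (A NOR B)) NOR ((A NOR B) NOR (A NOR B))) NOR ((((A NOR A) NOR (B NOR B)) NOR ((A NOR A) NOR (B NOR B))) NOR (((A NOR A) NOR (B NOR B)) NOR ((A NOR A) NOR (B NOR B)))))) NOR (A NOR A))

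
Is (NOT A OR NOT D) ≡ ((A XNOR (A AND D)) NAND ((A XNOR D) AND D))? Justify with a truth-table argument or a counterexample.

Yes, they are equivalent — the two output columns agree on all 4 assignments:
A | D | Expression 1 | Expression 2
-----------------------------------
0 | 0 | 1 | 1
0 | 1 | 1 | 1
1 | 0 | 1 | 1
1 | 1 | 0 | 0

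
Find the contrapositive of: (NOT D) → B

Contrapositive: NOT B → D
Note: A statement and its contrapositive are logically equivalent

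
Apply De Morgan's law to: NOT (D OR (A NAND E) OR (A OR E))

NOT D AND NOT (A NAND E) AND NOT (A OR E)
De Morgan's: NOT(OR of terms) = AND of negations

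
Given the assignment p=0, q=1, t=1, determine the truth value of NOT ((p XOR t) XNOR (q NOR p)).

Substituting: NOT ((0 XOR 1) XNOR (1 NOR 0))
= 1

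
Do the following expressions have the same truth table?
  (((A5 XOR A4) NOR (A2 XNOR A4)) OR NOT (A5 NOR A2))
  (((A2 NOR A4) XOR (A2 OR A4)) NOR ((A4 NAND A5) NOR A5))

No. Counterexample: with A4=0, A5=0, A2=1, Expression 1 = 1 but Expression 2 = 0.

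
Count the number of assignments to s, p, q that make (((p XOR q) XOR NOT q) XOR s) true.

Satisfying assignments: (0,0,0), (0,0,1), (1,1,0), (1,1,1)
Count: 4 out of 8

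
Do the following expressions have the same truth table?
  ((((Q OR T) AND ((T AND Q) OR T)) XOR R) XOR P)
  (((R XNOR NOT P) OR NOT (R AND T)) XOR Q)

No. Counterexample: with T=0, R=0, P=0, Q=0, Expression 1 = 0 but Expression 2 = 1.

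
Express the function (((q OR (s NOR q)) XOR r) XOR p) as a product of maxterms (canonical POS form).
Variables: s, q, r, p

ΠM(1, 2, 5, 6, 8, 11, 13, 14) = (s OR q OR r OR NOT p) AND (s OR q OR NOT r OR p) AND (s OR NOT q OR r OR NOT p) AND (s OR NOT q OR NOT r OR p) AND (NOT s OR q OR r OR p) AND (NOT s OR q OR NOT r OR NOT p) AND (NOT s OR NOT q OR r OR NOT p) AND (NOT s OR NOT q OR NOT r OR p)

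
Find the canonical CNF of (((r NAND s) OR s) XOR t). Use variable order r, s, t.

(r OR s OR NOT t) AND (r OR NOT s OR NOT t) AND (NOT r OR s OR NOT t) AND (NOT r OR NOT s OR NOT t)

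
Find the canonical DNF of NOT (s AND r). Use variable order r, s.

(NOT r AND NOT s) OR (NOT r AND s) OR (r AND NOT s)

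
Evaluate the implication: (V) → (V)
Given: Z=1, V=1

Antecedent (V) = 1; consequent (V) = 1.
1 → 1 = 1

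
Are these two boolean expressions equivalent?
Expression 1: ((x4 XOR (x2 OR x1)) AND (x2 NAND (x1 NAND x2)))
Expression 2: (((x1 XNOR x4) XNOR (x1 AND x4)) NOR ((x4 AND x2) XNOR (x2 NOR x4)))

No. Counterexample: with x2=0, x1=0, x4=0, Expression 1 = 0 but Expression 2 = 1.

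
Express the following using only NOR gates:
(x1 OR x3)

((x1 NOR x3) NOR (x1 NOR x3))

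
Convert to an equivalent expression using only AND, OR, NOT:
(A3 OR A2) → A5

NOT (A3 OR A2) OR A5
(Implication elimination: A → B = NOT A OR B)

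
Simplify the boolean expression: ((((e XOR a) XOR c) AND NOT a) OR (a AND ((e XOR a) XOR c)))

By distribution ((E AND v) OR (E AND NOT v) = E):
= ((e XOR a) XOR c)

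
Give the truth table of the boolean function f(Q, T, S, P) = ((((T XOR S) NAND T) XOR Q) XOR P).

Q | T | S | P | Output
----------------------
0 | 0 | 0 | 0 | 1
0 | 0 | 0 | 1 | 0
0 | 0 | 1 | 0 | 1
0 | 0 | 1 | 1 | 0
0 | 1 | 0 | 0 | 0
0 | 1 | 0 | 1 | 1
0 | 1 | 1 | 0 | 1
0 | 1 | 1 | 1 | 0
1 | 0 | 0 | 0 | 0
1 | 0 | 0 | 1 | 1
1 | 0 | 1 | 0 | 0
1 | 0 | 1 | 1 | 1
1 | 1 | 0 | 0 | 1
1 | 1 | 0 | 1 | 0
1 | 1 | 1 | 0 | 0
1 | 1 | 1 | 1 | 1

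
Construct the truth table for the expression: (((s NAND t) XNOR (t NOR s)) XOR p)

s | p | t | Output
------------------
0 | 0 | 0 | 1
0 | 0 | 1 | 0
0 | 1 | 0 | 0
0 | 1 | 1 | 1
1 | 0 | 0 | 0
1 | 0 | 1 | 1
1 | 1 | 0 | 1
1 | 1 | 1 | 0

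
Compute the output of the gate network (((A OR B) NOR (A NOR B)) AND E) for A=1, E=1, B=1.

Substituting: (((1 OR 1) NOR (1 NOR 1)) AND 1)
= 0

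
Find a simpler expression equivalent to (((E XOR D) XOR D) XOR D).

By XOR self-cancellation ((E XOR v) XOR v = E):
= (E XOR D)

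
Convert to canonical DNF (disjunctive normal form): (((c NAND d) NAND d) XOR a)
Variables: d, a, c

(NOT d AND NOT a AND NOT c) OR (NOT d AND NOT a AND c) OR (d AND NOT a AND c) OR (d AND a AND NOT c)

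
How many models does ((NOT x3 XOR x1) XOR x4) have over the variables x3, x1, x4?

Satisfying assignments: (0,0,0), (0,1,1), (1,0,1), (1,1,0)
Count: 4 out of 8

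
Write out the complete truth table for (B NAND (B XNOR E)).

B | E | Output
--------------
0 | 0 | 1
0 | 1 | 1
1 | 0 | 1
1 | 1 | 0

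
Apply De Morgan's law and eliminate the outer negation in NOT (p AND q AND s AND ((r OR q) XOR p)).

NOT p OR NOT q OR NOT s OR NOT ((r OR q) XOR p)
De Morgan's: NOT(AND of terms) = OR of negations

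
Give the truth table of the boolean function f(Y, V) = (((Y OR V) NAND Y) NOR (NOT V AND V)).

Y | V | Output
--------------
0 | 0 | 0
0 | 1 | 0
1 | 0 | 1
1 | 1 | 1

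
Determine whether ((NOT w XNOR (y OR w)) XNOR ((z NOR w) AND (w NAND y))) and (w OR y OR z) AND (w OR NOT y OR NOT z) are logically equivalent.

Yes, they are equivalent — the two output columns agree on all 8 assignments:
w | y | z | Expression 1 | Expression 2
---------------------------------------
0 | 0 | 0 | 0 | 0
0 | 0 | 1 | 1 | 1
0 | 1 | 0 | 1 | 1
0 | 1 | 1 | 0 | 0
1 | 0 | 0 | 1 | 1
1 | 0 | 1 | 1 | 1
1 | 1 | 0 | 1 | 1
1 | 1 | 1 | 1 | 1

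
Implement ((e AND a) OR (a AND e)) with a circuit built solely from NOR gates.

((((e NOR e) NOR (a NOR a)) NOR ((a NOR a) NOR (e NOR e))) NOR (((e NOR e) NOR (a NOR a)) NOR ((a NOR a) NOR (e NOR e))))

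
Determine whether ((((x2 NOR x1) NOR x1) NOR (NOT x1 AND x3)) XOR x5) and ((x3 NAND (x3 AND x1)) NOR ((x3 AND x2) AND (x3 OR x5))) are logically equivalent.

No. Counterexample: with x1=0, x5=0, x2=0, x3=0, Expression 1 = 1 but Expression 2 = 0.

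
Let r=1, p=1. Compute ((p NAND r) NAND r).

Substituting: ((1 NAND 1) NAND 1)
= 1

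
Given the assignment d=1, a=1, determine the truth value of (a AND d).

Substituting: (1 AND 1)
= 1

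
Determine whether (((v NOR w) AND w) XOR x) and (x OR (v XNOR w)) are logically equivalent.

No. Counterexample: with w=0, v=0, x=0, Expression 1 = 0 but Expression 2 = 1.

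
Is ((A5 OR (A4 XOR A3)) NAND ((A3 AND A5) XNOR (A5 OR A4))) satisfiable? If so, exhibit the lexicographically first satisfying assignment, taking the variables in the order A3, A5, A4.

A3=0, A5=0, A4=0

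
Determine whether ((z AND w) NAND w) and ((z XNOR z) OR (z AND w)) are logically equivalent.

No. Counterexample: with w=1, z=1, Expression 1 = 0 but Expression 2 = 1.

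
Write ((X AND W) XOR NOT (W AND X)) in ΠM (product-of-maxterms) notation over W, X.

ΠM() = TRUE (no maxterms)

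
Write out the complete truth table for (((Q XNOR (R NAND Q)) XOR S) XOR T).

S | T | R | Q | Output
----------------------
0 | 0 | 0 | 0 | 0
0 | 0 | 0 | 1 | 1
0 | 0 | 1 | 0 | 0
0 | 0 | 1 | 1 | 0
0 | 1 | 0 | 0 | 1
0 | 1 | 0 | 1 | 0
0 | 1 | 1 | 0 | 1
0 | 1 | 1 | 1 | 1
1 | 0 | 0 | 0 | 1
1 | 0 | 0 | 1 | 0
1 | 0 | 1 | 0 | 1
1 | 0 | 1 | 1 | 1
1 | 1 | 0 | 0 | 0
1 | 1 | 0 | 1 | 1
1 | 1 | 1 | 0 | 0
1 | 1 | 1 | 1 | 0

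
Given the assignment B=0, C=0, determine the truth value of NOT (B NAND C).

Substituting: NOT (0 NAND 0)
= 0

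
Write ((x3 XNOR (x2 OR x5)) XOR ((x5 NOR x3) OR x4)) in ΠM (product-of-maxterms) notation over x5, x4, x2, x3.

ΠM(0, 1, 4, 7, 8, 10, 13, 15) = (x5 OR x4 OR x2 OR x3) AND (x5 OR x4 OR x2 OR NOT x3) AND (x5 OR NOT x4 OR x2 OR x3) AND (x5 OR NOT x4 OR NOT x2 OR NOT x3) AND (NOT x5 OR x4 OR x2 OR x3) AND (NOT x5 OR x4 OR NOT x2 OR x3) AND (NOT x5 OR NOT x4 OR x2 OR NOT x3) AND (NOT x5 OR NOT x4 OR NOT x2 OR NOT x3)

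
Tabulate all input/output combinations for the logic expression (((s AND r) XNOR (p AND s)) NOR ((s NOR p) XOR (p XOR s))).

r | s | p | Output
------------------
0 | 0 | 0 | 0
0 | 0 | 1 | 0
0 | 1 | 0 | 0
0 | 1 | 1 | 1
1 | 0 | 0 | 0
1 | 0 | 1 | 0
1 | 1 | 0 | 0
1 | 1 | 1 | 0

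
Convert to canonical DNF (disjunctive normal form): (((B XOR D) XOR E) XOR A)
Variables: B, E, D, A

(NOT B AND NOT E AND NOT D AND A) OR (NOT B AND NOT E AND D AND NOT A) OR (NOT B AND E AND NOT D AND NOT A) OR (NOT B AND E AND D AND A) OR (B AND NOT E AND NOT D AND NOT A) OR (B AND NOT E AND D AND A) OR (B AND E AND NOT D AND A) OR (B AND E AND D AND NOT A)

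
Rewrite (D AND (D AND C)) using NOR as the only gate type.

((D NOR D) NOR (((D NOR D) NOR (C NOR C)) NOR ((D NOR D) NOR (C NOR C))))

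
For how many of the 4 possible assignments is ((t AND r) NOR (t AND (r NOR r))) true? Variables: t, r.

Satisfying assignments: (0,0), (0,1)
Count: 2 out of 4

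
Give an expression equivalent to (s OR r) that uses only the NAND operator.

((s NAND s) NAND (r NAND r))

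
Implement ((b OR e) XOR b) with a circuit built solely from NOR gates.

((((((b NOR e) NOR (b NOR e)) NOR b) NOR (((b NOR e) NOR (b NOR e)) NOR b)) NOR ((((b NOR e) NOR (b NOR e)) NOR b) NOR (((b NOR e) NOR (b NOR e)) NOR b))) NOR ((((((b NOR e) NOR (b NOR e)) NOR ((b NOR e) NOR (b NOR e))) NOR (b NOR b)) NOR ((((b NOR e) NOR (b NOR e)) NOR ((b NOR e) NOR (b NOR e))) NOR (b NOR b))) NOR (((((b NOR e) NOR (b NOR e)) NOR ((b NOR e) NOR (b NOR e))) NOR (b NOR b)) NOR ((((b NOR e) NOR (b NOR e)) NOR ((b NOR e) NOR (b NOR e))) NOR (b NOR b)))))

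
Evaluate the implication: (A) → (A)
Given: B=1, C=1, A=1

Antecedent (A) = 1; consequent (A) = 1.
1 → 1 = 1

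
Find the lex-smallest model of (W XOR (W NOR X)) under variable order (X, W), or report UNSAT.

X=0, W=0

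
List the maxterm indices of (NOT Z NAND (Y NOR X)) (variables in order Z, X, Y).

ΠM(0) = (Z OR X OR Y)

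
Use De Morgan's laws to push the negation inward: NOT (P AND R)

NOT P OR NOT R
De Morgan's: NOT(AND of terms) = OR of negations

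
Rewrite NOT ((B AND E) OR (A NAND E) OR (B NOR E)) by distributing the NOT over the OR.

NOT (B AND E) AND NOT (A NAND E) AND NOT (B NOR E)
De Morgan's: NOT(OR of terms) = AND of negations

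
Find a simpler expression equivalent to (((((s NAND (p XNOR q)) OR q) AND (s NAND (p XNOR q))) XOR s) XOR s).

By XOR self-cancellation ((E XOR v) XOR v = E) then absorption (E AND (E OR v) = E):
= (s NAND (p XNOR q))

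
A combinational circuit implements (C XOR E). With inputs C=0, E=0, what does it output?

Substituting: (0 XOR 0)
= 0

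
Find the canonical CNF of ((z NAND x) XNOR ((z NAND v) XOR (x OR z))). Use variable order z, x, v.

(z OR NOT x OR v) AND (z OR NOT x OR NOT v) AND (NOT z OR x OR v) AND (NOT z OR NOT x OR NOT v)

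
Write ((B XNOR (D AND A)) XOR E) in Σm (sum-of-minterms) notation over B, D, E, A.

Σm(0, 1, 4, 7, 10, 11, 13, 14) = (NOT B AND NOT D AND NOT E AND NOT A) OR (NOT B AND NOT D AND NOT E AND A) OR (NOT B AND D AND NOT E AND NOT A) OR (NOT B AND D AND E AND A) OR (B AND NOT D AND E AND NOT A) OR (B AND NOT D AND E AND A) OR (B AND D AND NOT E AND A) OR (B AND D AND E AND NOT A)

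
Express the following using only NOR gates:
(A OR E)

((A NOR E) NOR (A NOR E))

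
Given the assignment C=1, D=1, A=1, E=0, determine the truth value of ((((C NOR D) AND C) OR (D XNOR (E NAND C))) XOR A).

Substituting: ((((1 NOR 1) AND 1) OR (1 XNOR (0 NAND 1))) XOR 1)
= 0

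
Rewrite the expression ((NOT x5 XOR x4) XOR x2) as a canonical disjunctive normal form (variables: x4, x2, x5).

(NOT x4 AND NOT x2 AND NOT x5) OR (NOT x4 AND x2 AND x5) OR (x4 AND NOT x2 AND x5) OR (x4 AND x2 AND NOT x5)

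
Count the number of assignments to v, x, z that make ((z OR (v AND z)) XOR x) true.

Satisfying assignments: (0,0,1), (0,1,0), (1,0,1), (1,1,0)
Count: 4 out of 8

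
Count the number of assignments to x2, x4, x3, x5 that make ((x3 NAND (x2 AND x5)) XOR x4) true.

Satisfying assignments: (0,0,0,0), (0,0,0,1), (0,0,1,0), (0,0,1,1), (1,0,0,0), (1,0,0,1), (1,0,1,0), (1,1,1,1)
Count: 8 out of 16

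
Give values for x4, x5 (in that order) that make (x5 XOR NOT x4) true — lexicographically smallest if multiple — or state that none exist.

x4=0, x5=0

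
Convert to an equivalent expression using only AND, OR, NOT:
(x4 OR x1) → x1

NOT (x4 OR x1) OR x1
(Implication elimination: A → B = NOT A OR B)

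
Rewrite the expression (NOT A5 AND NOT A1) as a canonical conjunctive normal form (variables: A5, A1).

(A5 OR NOT A1) AND (NOT A5 OR A1) AND (NOT A5 OR NOT A1)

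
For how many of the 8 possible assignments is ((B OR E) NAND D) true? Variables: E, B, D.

Satisfying assignments: (0,0,0), (0,0,1), (0,1,0), (1,0,0), (1,1,0)
Count: 5 out of 8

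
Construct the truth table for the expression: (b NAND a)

b | a | Output
--------------
0 | 0 | 1
0 | 1 | 1
1 | 0 | 1
1 | 1 | 0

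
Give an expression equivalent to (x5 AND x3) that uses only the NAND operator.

((x5 NAND x3) NAND (x5 NAND x3))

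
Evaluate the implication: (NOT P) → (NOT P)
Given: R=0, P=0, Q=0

Antecedent (NOT P) = 1; consequent (NOT P) = 1.
1 → 1 = 1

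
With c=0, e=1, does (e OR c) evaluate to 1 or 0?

Substituting: (1 OR 0)
= 1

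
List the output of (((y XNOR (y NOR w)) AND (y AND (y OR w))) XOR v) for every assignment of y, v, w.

y | v | w | Output
------------------
0 | 0 | 0 | 0
0 | 0 | 1 | 0
0 | 1 | 0 | 1
0 | 1 | 1 | 1
1 | 0 | 0 | 0
1 | 0 | 1 | 0
1 | 1 | 0 | 1
1 | 1 | 1 | 1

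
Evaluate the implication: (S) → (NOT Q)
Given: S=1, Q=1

Antecedent (S) = 1; consequent (NOT Q) = 0.
1 → 0 = 0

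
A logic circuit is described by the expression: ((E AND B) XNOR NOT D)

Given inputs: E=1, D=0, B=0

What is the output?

Substituting: ((1 AND 0) XNOR NOT 0)
= 0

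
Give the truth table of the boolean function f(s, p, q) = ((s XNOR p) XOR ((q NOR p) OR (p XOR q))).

s | p | q | Output
------------------
0 | 0 | 0 | 0
0 | 0 | 1 | 0
0 | 1 | 0 | 1
0 | 1 | 1 | 0
1 | 0 | 0 | 1
1 | 0 | 1 | 1
1 | 1 | 0 | 0
1 | 1 | 1 | 1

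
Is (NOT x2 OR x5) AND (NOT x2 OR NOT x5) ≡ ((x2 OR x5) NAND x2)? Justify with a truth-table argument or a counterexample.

Yes, they are equivalent — the two output columns agree on all 4 assignments:
x2 | x5 | Expression 1 | Expression 2
-------------------------------------
0 | 0 | 1 | 1
0 | 1 | 1 | 1
1 | 0 | 0 | 0
1 | 1 | 0 | 0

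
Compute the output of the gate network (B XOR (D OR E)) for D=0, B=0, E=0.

Substituting: (0 XOR (0 OR 0))
= 0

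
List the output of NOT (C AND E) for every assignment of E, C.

E | C | Output
--------------
0 | 0 | 1
0 | 1 | 1
1 | 0 | 1
1 | 1 | 0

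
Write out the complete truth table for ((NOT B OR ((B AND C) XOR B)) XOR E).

E | B | C | Output
------------------
0 | 0 | 0 | 1
0 | 0 | 1 | 1
0 | 1 | 0 | 1
0 | 1 | 1 | 0
1 | 0 | 0 | 0
1 | 0 | 1 | 0
1 | 1 | 0 | 0
1 | 1 | 1 | 1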